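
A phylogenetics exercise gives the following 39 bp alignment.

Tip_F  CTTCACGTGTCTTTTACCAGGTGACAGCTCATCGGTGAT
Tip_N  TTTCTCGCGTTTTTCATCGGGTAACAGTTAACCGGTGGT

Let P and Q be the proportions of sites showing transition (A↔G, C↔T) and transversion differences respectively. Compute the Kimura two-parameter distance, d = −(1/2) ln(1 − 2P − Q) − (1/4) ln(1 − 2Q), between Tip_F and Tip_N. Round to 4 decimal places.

The sequences differ at positions 1 (C/T, transition), 5 (A/T, transversion), 8 (T/C, transition), 11 (C/T, transition), 15 (T/C, transition), 17 (C/T, transition), 19 (A/G, transition), 23 (G/A, transition), 28 (C/T, transition), 30 (C/A, transversion), 32 (T/C, transition), 38 (A/G, transition).
Of the 12 differences, 10 transitions and 2 transversions over 39 sites: P = 10/39 = 0.256410, Q = 2/39 = 0.051282.
d = −0.5·ln(0.435898) − 0.25·ln(0.897436) = −0.5·(-0.830347) − 0.25·(-0.108213) = 0.4422.

0.4422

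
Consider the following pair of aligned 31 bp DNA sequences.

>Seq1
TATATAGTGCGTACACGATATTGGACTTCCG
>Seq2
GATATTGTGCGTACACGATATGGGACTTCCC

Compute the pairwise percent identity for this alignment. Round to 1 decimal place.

Differing sites — 1:T/G; 6:A/T; 22:T/G; 31:G/C.
27 of the 31 sites match, so the percent identity is 27/31 × 100 = 87.1%.

87.1%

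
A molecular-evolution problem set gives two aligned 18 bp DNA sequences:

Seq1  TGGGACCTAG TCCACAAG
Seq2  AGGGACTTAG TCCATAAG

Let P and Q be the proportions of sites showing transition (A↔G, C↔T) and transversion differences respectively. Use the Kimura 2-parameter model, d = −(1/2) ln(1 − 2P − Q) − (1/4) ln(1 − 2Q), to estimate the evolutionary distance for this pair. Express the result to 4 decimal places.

0.1922

Differing sites — 1:T/A (Tv); 7:C/T (Ti); 15:C/T (Ti).
Of the 3 differences, 2 transitions and 1 transversion over 18 sites: P = 2/18 = 0.111111, Q = 1/18 = 0.055556.
d = −0.5·ln(0.722222) − 0.25·ln(0.888888) = −0.5·(-0.325423) − 0.25·(-0.117784) = 0.1922.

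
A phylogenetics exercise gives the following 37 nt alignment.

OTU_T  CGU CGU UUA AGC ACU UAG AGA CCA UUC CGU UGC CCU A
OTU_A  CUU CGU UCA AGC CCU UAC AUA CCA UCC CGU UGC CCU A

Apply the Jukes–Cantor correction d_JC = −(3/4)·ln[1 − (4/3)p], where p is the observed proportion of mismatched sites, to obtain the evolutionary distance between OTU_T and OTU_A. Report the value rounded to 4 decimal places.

Mismatches occur at site 2 (G↔U), site 8 (U↔C), site 13 (A↔C), site 18 (G↔C), site 20 (G↔U), site 26 (U↔C).
p = 6/37 = 0.162162.
d = −0.75 · ln(1 − (4/3)·0.162162) = −0.75 · ln(0.783784) = −0.75 · (-0.243622) = 0.1827.

0.1827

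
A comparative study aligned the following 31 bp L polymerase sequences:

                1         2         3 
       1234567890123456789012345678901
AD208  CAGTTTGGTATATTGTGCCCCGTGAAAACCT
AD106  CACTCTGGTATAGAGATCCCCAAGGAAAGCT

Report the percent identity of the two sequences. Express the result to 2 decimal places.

The sequences differ at positions 3 (G/C), 5 (T/C), 13 (T/G), 14 (T/A), 16 (T/A), 17 (G/T), 22 (G/A), 23 (T/A), 25 (A/G), 29 (C/G).
21 of the 31 sites match, so the percent identity is 21/31 × 100 = 67.74%.

67.74%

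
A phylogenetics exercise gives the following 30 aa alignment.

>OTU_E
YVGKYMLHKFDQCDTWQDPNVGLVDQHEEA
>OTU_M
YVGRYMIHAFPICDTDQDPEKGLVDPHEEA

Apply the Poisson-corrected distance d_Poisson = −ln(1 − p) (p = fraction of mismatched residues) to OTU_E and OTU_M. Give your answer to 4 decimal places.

The sequences differ at positions 4 (K/R), 7 (L/I), 9 (K/A), 11 (D/P), 12 (Q/I), 16 (W/D), 20 (N/E), 21 (V/K), 26 (Q/P).
p = 9/30 = 0.300000.
d = −ln(1 − 0.300000) = −ln(0.700000) = 0.3567.

0.3567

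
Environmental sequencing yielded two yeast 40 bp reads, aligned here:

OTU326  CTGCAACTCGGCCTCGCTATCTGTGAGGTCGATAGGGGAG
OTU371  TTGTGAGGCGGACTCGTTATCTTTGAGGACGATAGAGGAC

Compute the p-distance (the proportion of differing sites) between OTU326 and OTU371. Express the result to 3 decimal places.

0.275

Differing sites — 1:C/T; 4:C/T; 5:A/G; 7:C/G; 8:T/G; 12:C/A; 17:C/T; 23:G/T; 29:T/A; 36:G/A; 40:G/C.
There are 11 differences over 40 sites, so p = 11/40 = 0.275.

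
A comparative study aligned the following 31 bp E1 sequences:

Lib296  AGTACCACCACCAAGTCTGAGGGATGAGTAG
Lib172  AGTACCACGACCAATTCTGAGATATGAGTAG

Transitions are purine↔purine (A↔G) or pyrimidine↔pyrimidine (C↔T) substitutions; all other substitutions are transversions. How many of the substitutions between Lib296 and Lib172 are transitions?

Mismatches occur at site 9 (C↔G, transversion), site 15 (G↔T, transversion), site 22 (G↔A, transition), site 23 (G↔T, transversion).
Of the 4 differences, 1 transition and 3 transversions, so the answer is 1.

1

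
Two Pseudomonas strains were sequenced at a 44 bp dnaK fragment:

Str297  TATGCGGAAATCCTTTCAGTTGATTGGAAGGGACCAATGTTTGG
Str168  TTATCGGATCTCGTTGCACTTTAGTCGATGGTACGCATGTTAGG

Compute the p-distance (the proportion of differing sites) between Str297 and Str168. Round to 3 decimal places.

Mismatches occur at site 2 (A→T), site 3 (T→A), site 4 (G→T), site 9 (A→T), site 10 (A→C), site 13 (C→G), site 16 (T→G), site 19 (G→C), site 22 (G→T), site 24 (T→G), site 26 (G→C), site 29 (A→T), site 32 (G→T), site 35 (C→G), site 36 (A→C), site 42 (T→A).
There are 16 differences over 44 sites, so p = 16/44 = 0.364.

0.364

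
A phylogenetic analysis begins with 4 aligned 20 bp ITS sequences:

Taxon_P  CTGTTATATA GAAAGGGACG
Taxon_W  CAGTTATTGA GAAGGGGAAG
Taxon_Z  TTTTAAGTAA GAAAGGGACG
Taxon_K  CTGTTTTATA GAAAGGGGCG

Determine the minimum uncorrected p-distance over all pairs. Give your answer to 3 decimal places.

0.100

Pairwise Hamming distances:
  Taxon_P vs Taxon_W: 5
  Taxon_P vs Taxon_Z: 6
  Taxon_P vs Taxon_K: 2
  Taxon_W vs Taxon_Z: 8
  Taxon_W vs Taxon_K: 7
  Taxon_Z vs Taxon_K: 8
The smallest is 2 mismatches, between Taxon_P and Taxon_K; p = 2/20 = 0.100.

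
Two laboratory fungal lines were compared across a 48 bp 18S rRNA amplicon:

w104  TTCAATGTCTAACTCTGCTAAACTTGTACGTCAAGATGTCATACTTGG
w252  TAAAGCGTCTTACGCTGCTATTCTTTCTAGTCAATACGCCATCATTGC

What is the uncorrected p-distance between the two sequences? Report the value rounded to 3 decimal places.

The sequences differ at positions 2 (T/A), 3 (C/A), 5 (A/G), 6 (T/C), 11 (A/T), 14 (T/G), 21 (A/T), 22 (A/T), 26 (G/T), 27 (T/C), 28 (A/T), 29 (C/A), 35 (G/T), 37 (T/C), 39 (T/C), 43 (A/C), 44 (C/A), 48 (G/C).
There are 18 differences over 48 sites, so p = 18/48 = 0.375.

0.375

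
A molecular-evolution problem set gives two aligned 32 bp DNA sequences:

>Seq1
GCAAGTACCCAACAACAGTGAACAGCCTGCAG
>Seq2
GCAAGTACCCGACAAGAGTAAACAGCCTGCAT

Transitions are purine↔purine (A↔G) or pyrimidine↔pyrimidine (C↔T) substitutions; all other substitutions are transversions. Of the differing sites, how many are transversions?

Differing sites — 11:A/G (Ti); 16:C/G (Tv); 20:G/A (Ti); 32:G/T (Tv).
Of the 4 differences, 2 transitions and 2 transversions, so the answer is 2.

2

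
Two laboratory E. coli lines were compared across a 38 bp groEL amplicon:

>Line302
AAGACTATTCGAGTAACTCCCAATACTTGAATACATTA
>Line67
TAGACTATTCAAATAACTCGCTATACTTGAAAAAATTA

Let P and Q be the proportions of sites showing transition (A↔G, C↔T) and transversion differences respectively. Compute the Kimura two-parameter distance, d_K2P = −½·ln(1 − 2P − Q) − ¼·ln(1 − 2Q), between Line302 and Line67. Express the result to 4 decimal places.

0.2115

Mismatches occur at site 1 (A/T, transversion), site 11 (G/A, transition), site 13 (G/A, transition), site 20 (C/G, transversion), site 22 (A/T, transversion), site 32 (T/A, transversion), site 34 (C/A, transversion).
Of the 7 differences, 2 transitions and 5 transversions over 38 sites: P = 2/38 = 0.052632, Q = 5/38 = 0.131579.
d = −0.5·ln(0.763157) − 0.25·ln(0.736842) = −0.5·(-0.270292) − 0.25·(-0.305382) = 0.2115.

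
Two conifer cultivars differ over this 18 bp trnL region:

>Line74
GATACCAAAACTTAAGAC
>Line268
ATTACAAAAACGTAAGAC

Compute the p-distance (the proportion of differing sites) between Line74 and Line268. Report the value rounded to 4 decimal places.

0.2222

Differing sites — 1:G/A; 2:A/T; 6:C/A; 12:T/G.
There are 4 differences over 18 sites, so p = 4/18 = 0.2222.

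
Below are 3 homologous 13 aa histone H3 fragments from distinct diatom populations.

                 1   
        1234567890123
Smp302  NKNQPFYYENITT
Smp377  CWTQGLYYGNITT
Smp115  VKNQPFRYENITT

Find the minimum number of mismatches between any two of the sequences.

Pairwise Hamming distances:
  Smp302 vs Smp377: 6
  Smp302 vs Smp115: 2
  Smp377 vs Smp115: 7
The smallest is 2, between Smp302 and Smp115.

2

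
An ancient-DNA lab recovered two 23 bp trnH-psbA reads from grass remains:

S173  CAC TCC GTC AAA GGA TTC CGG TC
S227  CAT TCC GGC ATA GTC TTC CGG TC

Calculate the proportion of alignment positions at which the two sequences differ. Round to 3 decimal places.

The sequences differ at positions 3 (C/T), 8 (T/G), 11 (A/T), 14 (G/T), 15 (A/C).
There are 5 differences over 23 sites, so p = 5/23 = 0.217.

0.217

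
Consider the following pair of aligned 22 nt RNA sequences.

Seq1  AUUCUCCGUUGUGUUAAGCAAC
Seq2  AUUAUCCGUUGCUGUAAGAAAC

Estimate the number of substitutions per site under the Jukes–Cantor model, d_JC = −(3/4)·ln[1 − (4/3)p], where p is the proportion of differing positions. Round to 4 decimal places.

Mismatches occur at site 4 (C→A), site 12 (U→C), site 13 (G→U), site 14 (U→G), site 19 (C→A).
p = 5/22 = 0.227273.
d = −0.75 · ln(1 − (4/3)·0.227273) = −0.75 · ln(0.696969) = −0.75 · (-0.361014) = 0.2708.

0.2708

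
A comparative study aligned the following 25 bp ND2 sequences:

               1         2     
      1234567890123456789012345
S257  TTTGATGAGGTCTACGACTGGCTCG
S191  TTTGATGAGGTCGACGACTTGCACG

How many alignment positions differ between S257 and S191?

3

The sequences differ at positions 13 (T/G), 20 (G/T), 23 (T/A).
That gives 3 mismatches out of 25 aligned sites, so the Hamming distance is 3.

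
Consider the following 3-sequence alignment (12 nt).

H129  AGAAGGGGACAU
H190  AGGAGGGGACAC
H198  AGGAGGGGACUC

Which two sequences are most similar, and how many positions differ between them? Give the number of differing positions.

Pairwise Hamming distances:
  H129 vs H190: 2
  H129 vs H198: 3
  H190 vs H198: 1
The smallest is 1, between H190 and H198.

1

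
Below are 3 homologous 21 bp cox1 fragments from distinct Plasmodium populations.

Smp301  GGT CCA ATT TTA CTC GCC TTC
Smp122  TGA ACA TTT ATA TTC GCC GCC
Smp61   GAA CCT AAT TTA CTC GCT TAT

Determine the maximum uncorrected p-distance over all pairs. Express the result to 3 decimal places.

0.571

Pairwise Hamming distances:
  Smp301 vs Smp122: 8
  Smp301 vs Smp61: 7
  Smp122 vs Smp61: 12
The largest is 12 mismatches, between Smp122 and Smp61; p = 12/21 = 0.571.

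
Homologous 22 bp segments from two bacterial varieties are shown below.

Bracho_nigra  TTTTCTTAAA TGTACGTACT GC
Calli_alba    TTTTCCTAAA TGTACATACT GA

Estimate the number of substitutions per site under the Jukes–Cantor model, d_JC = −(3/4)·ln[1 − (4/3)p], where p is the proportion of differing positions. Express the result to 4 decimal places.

0.1505

The sequences differ at positions 6 (T/C), 16 (G/A), 22 (C/A).
p = 3/22 = 0.136364.
d = −0.75 · ln(1 − (4/3)·0.136364) = −0.75 · ln(0.818181) = −0.75 · (-0.200672) = 0.1505.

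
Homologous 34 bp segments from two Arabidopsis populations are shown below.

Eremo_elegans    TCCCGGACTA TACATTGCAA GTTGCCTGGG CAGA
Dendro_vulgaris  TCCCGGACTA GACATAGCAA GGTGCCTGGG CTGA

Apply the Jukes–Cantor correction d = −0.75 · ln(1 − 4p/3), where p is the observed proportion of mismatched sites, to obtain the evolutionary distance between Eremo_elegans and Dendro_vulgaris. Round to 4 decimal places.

Differing sites — 11:T/G; 16:T/A; 22:T/G; 32:A/T.
p = 4/34 = 0.117647.
d = −0.75 · ln(1 − (4/3)·0.117647) = −0.75 · ln(0.843137) = −0.75 · (-0.170626) = 0.1280.

0.1280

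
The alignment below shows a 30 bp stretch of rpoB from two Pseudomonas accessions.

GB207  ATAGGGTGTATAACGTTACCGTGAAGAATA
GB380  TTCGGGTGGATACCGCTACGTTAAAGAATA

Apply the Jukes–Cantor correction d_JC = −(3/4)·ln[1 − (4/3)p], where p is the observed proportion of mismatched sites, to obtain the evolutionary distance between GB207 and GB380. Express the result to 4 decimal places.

0.3295

Differing sites — 1:A/T; 3:A/C; 9:T/G; 13:A/C; 16:T/C; 20:C/G; 21:G/T; 23:G/A.
p = 8/30 = 0.266667.
d = −0.75 · ln(1 − (4/3)·0.266667) = −0.75 · ln(0.644444) = −0.75 · (-0.439367) = 0.3295.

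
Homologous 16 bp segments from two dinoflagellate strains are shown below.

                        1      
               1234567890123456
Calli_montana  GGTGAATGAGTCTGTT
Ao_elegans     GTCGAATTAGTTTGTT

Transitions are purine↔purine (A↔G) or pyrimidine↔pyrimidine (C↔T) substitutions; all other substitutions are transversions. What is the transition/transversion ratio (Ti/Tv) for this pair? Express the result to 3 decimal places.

1.000

Differing sites — 2:G/T (Tv); 3:T/C (Ti); 8:G/T (Tv); 12:C/T (Ti).
Of the 4 differences, 2 transitions and 2 transversions, so Ti/Tv = 2/2 = 1.000.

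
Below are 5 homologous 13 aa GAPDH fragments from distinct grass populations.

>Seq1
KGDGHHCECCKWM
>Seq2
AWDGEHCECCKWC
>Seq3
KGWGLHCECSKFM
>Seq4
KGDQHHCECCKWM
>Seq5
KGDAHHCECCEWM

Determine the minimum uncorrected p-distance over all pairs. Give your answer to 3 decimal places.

0.077

Pairwise Hamming distances:
  Seq1 vs Seq2: 4
  Seq1 vs Seq3: 4
  Seq1 vs Seq4: 1
  Seq1 vs Seq5: 2
  Seq2 vs Seq3: 7
  Seq2 vs Seq4: 5
  Seq2 vs Seq5: 6
  Seq3 vs Seq4: 5
  Seq3 vs Seq5: 6
  Seq4 vs Seq5: 2
The smallest is 1 mismatch, between Seq1 and Seq4; p = 1/13 = 0.077.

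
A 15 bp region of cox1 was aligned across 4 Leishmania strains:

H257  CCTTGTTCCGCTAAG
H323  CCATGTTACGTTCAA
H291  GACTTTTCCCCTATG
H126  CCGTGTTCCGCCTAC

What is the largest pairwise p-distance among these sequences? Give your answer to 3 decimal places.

0.667

Pairwise Hamming distances:
  H257 vs H323: 5
  H257 vs H291: 6
  H257 vs H126: 4
  H323 vs H291: 10
  H323 vs H126: 6
  H291 vs H126: 9
The largest is 10 mismatches, between H323 and H291; p = 10/15 = 0.667.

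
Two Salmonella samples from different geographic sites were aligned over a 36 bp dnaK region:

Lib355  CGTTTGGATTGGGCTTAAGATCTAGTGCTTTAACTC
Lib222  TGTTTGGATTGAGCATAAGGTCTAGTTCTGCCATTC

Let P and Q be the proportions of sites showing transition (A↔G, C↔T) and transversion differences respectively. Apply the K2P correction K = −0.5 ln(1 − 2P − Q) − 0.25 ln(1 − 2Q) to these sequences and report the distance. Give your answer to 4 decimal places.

0.3091

The sequences differ at positions 1 (C/T, transition), 12 (G/A, transition), 15 (T/A, transversion), 20 (A/G, transition), 27 (G/T, transversion), 30 (T/G, transversion), 31 (T/C, transition), 32 (A/C, transversion), 34 (C/T, transition).
Of the 9 differences, 5 transitions and 4 transversions over 36 sites: P = 5/36 = 0.138889, Q = 4/36 = 0.111111.
d = −0.5·ln(0.611111) − 0.25·ln(0.777778) = −0.5·(-0.492477) − 0.25·(-0.251314) = 0.3091.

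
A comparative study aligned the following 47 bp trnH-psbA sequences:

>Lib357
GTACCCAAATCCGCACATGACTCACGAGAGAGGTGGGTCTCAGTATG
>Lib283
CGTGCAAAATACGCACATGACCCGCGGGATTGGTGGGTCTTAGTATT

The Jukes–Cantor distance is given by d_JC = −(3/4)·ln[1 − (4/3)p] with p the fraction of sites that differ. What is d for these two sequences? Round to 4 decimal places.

The sequences differ at positions 1 (G/C), 2 (T/G), 3 (A/T), 4 (C/G), 6 (C/A), 11 (C/A), 22 (T/C), 24 (A/G), 27 (A/G), 30 (G/T), 31 (A/T), 41 (C/T), 47 (G/T).
p = 13/47 = 0.276596.
d = −0.75 · ln(1 − (4/3)·0.276596) = −0.75 · ln(0.631205) = −0.75 · (-0.460125) = 0.3451.

0.3451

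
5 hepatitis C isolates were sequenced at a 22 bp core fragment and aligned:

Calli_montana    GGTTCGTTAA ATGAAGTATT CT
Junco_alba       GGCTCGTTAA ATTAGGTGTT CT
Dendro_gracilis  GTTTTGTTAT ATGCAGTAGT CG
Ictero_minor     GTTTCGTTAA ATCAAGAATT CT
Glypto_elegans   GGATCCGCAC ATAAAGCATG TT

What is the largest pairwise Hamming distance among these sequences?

14

Pairwise Hamming distances:
  Calli_montana vs Junco_alba: 4
  Calli_montana vs Dendro_gracilis: 6
  Calli_montana vs Ictero_minor: 3
  Calli_montana vs Glypto_elegans: 9
  Junco_alba vs Dendro_gracilis: 10
  Junco_alba vs Ictero_minor: 6
  Junco_alba vs Glypto_elegans: 11
  Dendro_gracilis vs Ictero_minor: 7
  Dendro_gracilis vs Glypto_elegans: 14
  Ictero_minor vs Glypto_elegans: 10
The largest is 14, between Dendro_gracilis and Glypto_elegans.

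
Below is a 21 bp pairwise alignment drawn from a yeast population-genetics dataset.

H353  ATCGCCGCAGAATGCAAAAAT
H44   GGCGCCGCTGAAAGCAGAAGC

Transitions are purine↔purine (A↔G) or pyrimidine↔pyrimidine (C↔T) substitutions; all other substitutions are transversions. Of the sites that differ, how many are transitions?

Mismatches occur at site 1 (A↔G, transition), site 2 (T↔G, transversion), site 9 (A↔T, transversion), site 13 (T↔A, transversion), site 17 (A↔G, transition), site 20 (A↔G, transition), site 21 (T↔C, transition).
Of the 7 differences, 4 transitions and 3 transversions, so the answer is 4.

4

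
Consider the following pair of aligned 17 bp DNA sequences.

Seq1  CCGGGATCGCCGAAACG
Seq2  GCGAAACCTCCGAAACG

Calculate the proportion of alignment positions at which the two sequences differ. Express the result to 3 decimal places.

The sequences differ at positions 1 (C/G), 4 (G/A), 5 (G/A), 7 (T/C), 9 (G/T).
There are 5 differences over 17 sites, so p = 5/17 = 0.294.

0.294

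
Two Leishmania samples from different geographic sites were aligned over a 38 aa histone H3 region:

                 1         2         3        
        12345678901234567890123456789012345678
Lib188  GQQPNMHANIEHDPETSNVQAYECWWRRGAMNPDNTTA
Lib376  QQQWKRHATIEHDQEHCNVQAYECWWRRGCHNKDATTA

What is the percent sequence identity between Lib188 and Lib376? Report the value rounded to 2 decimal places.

68.42%

The sequences differ at positions 1 (G/Q), 4 (P/W), 5 (N/K), 6 (M/R), 9 (N/T), 14 (P/Q), 16 (T/H), 17 (S/C), 30 (A/C), 31 (M/H), 33 (P/K), 35 (N/A).
26 of the 38 sites match, so the percent identity is 26/38 × 100 = 68.42%.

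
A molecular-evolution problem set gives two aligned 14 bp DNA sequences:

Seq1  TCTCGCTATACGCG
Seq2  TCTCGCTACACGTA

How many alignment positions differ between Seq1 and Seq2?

3

The sequences differ at positions 9 (T/C), 13 (C/T), 14 (G/A).
That gives 3 mismatches out of 14 aligned sites, so the Hamming distance is 3.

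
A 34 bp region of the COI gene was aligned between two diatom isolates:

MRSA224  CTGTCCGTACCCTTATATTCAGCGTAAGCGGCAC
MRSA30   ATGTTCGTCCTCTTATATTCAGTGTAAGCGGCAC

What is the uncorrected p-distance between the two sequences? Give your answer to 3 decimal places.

The sequences differ at positions 1 (C/A), 5 (C/T), 9 (A/C), 11 (C/T), 23 (C/T).
There are 5 differences over 34 sites, so p = 5/34 = 0.147.

0.147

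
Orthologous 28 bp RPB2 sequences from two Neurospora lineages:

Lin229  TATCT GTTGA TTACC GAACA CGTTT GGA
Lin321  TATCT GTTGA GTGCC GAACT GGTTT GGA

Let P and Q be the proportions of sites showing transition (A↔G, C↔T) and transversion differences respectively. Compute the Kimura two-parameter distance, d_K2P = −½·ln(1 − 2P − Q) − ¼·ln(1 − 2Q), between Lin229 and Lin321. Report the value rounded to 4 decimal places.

0.1586

Mismatches occur at site 11 (T/G, transversion), site 13 (A/G, transition), site 20 (A/T, transversion), site 21 (C/G, transversion).
Of the 4 differences, 1 transition and 3 transversions over 28 sites: P = 1/28 = 0.035714, Q = 3/28 = 0.107143.
d = −0.5·ln(0.821429) − 0.25·ln(0.785714) = −0.5·(-0.196710) − 0.25·(-0.241162) = 0.1586.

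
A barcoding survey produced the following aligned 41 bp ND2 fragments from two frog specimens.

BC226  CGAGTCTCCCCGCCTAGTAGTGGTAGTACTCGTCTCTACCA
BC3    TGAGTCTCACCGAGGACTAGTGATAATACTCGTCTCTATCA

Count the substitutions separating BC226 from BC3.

Differing sites — 1:C/T; 9:C/A; 13:C/A; 14:C/G; 15:T/G; 17:G/C; 23:G/A; 26:G/A; 39:C/T.
That gives 9 mismatches out of 41 aligned sites, so the Hamming distance is 9.

9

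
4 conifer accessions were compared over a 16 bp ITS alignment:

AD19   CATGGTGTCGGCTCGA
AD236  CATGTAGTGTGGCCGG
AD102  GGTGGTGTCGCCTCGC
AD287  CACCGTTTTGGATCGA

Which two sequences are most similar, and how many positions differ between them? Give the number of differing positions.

Pairwise Hamming distances:
  AD19 vs AD236: 7
  AD19 vs AD102: 4
  AD19 vs AD287: 5
  AD236 vs AD102: 10
  AD236 vs AD287: 10
  AD102 vs AD287: 9
The smallest is 4, between AD19 and AD102.

4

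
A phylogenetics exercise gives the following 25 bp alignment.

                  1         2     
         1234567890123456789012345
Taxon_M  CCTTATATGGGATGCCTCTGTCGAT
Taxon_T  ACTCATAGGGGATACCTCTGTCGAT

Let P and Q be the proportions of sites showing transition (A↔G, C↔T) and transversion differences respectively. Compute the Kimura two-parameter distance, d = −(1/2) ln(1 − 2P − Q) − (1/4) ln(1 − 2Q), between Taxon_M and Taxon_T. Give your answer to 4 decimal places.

0.1808

Mismatches occur at site 1 (C↔A, transversion), site 4 (T↔C, transition), site 8 (T↔G, transversion), site 14 (G↔A, transition).
Of the 4 differences, 2 transitions and 2 transversions over 25 sites: P = 2/25 = 0.080000, Q = 2/25 = 0.080000.
d = −0.5·ln(0.760000) − 0.25·ln(0.840000) = −0.5·(-0.274437) − 0.25·(-0.174353) = 0.1808.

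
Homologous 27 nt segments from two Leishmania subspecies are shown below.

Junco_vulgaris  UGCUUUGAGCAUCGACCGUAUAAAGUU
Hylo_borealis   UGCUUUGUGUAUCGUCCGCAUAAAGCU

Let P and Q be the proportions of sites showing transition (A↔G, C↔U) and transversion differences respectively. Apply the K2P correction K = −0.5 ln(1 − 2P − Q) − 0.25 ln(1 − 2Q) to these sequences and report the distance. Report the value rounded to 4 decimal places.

The sequences differ at positions 8 (A/U, transversion), 10 (C/U, transition), 15 (A/U, transversion), 19 (U/C, transition), 26 (U/C, transition).
Of the 5 differences, 3 transitions and 2 transversions over 27 sites: P = 3/27 = 0.111111, Q = 2/27 = 0.074074.
d = −0.5·ln(0.703704) − 0.25·ln(0.851852) = −0.5·(-0.351397) − 0.25·(-0.160342) = 0.2158.

0.2158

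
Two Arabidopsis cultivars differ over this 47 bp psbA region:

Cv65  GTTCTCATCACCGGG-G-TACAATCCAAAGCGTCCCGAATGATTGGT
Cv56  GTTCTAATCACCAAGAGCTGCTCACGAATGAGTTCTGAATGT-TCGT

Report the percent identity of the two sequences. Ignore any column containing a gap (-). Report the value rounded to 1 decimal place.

68.2%

Excluding the 3 gap columns leaves 44 comparable sites.
Differing sites — 6:C/A; 13:G/A; 14:G/A; 20:A/G; 22:A/T; 23:A/C; 24:T/A; 26:C/G; 29:A/T; 31:C/A; 34:C/T; 36:C/T; 42:A/T; 45:G/C.
30 of the 44 comparable sites match, so the percent identity is 30/44 × 100 = 68.2%.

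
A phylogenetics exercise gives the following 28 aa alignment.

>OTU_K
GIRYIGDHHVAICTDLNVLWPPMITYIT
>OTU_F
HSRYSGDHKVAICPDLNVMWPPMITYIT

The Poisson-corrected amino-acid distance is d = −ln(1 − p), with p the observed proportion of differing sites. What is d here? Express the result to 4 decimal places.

0.2412

The sequences differ at positions 1 (G/H), 2 (I/S), 5 (I/S), 9 (H/K), 14 (T/P), 19 (L/M).
p = 6/28 = 0.214286.
d = −ln(1 − 0.214286) = −ln(0.785714) = 0.2412.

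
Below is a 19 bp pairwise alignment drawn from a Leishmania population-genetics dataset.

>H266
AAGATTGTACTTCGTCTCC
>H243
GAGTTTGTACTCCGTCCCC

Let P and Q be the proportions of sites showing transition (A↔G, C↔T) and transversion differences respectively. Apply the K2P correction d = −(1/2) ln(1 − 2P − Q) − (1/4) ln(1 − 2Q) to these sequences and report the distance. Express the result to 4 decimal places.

Mismatches occur at site 1 (A→G, transition), site 4 (A→T, transversion), site 12 (T→C, transition), site 17 (T→C, transition).
Of the 4 differences, 3 transitions and 1 transversion over 19 sites: P = 3/19 = 0.157895, Q = 1/19 = 0.052632.
d = −0.5·ln(0.631578) − 0.25·ln(0.894736) = −0.5·(-0.459534) − 0.25·(-0.111227) = 0.2576.

0.2576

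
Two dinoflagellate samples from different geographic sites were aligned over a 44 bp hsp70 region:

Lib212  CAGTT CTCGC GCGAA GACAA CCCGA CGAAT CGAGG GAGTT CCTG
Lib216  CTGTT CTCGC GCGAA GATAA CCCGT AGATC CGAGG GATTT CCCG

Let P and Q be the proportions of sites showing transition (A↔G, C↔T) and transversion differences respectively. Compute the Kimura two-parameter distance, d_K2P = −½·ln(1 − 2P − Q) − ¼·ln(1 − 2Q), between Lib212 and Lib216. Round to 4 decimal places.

The sequences differ at positions 2 (A/T, transversion), 18 (C/T, transition), 25 (A/T, transversion), 26 (C/A, transversion), 29 (A/T, transversion), 30 (T/C, transition), 38 (G/T, transversion), 43 (T/C, transition).
Of the 8 differences, 3 transitions and 5 transversions over 44 sites: P = 3/44 = 0.068182, Q = 5/44 = 0.113636.
d = −0.5·ln(0.750000) − 0.25·ln(0.772728) = −0.5·(-0.287682) − 0.25·(-0.257828) = 0.2083.

0.2083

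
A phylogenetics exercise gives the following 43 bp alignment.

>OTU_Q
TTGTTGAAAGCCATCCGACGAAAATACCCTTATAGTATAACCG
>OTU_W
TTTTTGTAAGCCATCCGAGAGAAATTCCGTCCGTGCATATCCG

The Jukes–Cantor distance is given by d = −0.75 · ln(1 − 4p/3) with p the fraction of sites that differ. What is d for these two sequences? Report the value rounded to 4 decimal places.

Mismatches occur at site 3 (G↔T), site 7 (A↔T), site 19 (C↔G), site 20 (G↔A), site 21 (A↔G), site 26 (A↔T), site 29 (C↔G), site 31 (T↔C), site 32 (A↔C), site 33 (T↔G), site 34 (A↔T), site 36 (T↔C), site 40 (A↔T).
p = 13/43 = 0.302326.
d = −0.75 · ln(1 − (4/3)·0.302326) = −0.75 · ln(0.596899) = −0.75 · (-0.516007) = 0.3870.

0.3870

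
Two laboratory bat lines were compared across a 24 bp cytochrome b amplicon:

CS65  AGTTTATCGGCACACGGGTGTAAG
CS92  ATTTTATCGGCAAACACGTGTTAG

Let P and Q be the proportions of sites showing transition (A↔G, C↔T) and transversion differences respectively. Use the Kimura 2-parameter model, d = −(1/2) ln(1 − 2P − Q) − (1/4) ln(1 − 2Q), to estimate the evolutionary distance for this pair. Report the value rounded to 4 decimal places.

0.2452

Differing sites — 2:G/T (Tv); 13:C/A (Tv); 16:G/A (Ti); 17:G/C (Tv); 22:A/T (Tv).
Of the 5 differences, 1 transition and 4 transversions over 24 sites: P = 1/24 = 0.041667, Q = 4/24 = 0.166667.
d = −0.5·ln(0.749999) − 0.25·ln(0.666666) = −0.5·(-0.287683) − 0.25·(-0.405466) = 0.2452.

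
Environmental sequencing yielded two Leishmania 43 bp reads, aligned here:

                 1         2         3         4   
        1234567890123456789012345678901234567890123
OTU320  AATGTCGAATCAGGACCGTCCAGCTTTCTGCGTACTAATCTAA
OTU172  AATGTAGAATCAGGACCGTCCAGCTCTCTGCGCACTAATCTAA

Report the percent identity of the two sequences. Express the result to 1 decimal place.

93.0%

Differing sites — 6:C/A; 26:T/C; 33:T/C.
40 of the 43 sites match, so the percent identity is 40/43 × 100 = 93.0%.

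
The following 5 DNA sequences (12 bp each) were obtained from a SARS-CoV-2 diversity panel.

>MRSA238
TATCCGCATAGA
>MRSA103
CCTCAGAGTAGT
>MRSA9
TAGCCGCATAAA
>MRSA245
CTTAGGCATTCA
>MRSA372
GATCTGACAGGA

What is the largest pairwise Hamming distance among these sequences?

Pairwise Hamming distances:
  MRSA238 vs MRSA103: 6
  MRSA238 vs MRSA9: 2
  MRSA238 vs MRSA245: 6
  MRSA238 vs MRSA372: 6
  MRSA103 vs MRSA9: 8
  MRSA103 vs MRSA245: 8
  MRSA103 vs MRSA372: 7
  MRSA9 vs MRSA245: 7
  MRSA9 vs MRSA372: 8
  MRSA245 vs MRSA372: 9
The largest is 9, between MRSA245 and MRSA372.

9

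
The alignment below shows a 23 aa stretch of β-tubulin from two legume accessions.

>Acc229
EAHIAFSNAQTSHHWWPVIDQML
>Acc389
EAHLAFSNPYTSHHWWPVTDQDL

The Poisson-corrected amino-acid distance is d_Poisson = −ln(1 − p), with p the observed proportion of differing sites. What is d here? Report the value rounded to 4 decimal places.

Differing sites — 4:I/L; 9:A/P; 10:Q/Y; 19:I/T; 22:M/D.
p = 5/23 = 0.217391.
d = −ln(1 − 0.217391) = −ln(0.782609) = 0.2451.

0.2451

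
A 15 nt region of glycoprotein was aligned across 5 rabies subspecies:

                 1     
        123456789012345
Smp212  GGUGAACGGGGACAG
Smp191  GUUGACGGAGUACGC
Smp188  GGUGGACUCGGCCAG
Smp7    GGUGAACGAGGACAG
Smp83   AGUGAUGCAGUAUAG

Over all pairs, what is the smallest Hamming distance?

1

Pairwise Hamming distances:
  Smp212 vs Smp191: 7
  Smp212 vs Smp188: 4
  Smp212 vs Smp7: 1
  Smp212 vs Smp83: 7
  Smp191 vs Smp188: 10
  Smp191 vs Smp7: 6
  Smp191 vs Smp83: 7
  Smp188 vs Smp7: 4
  Smp188 vs Smp83: 9
  Smp7 vs Smp83: 6
The smallest is 1, between Smp212 and Smp7.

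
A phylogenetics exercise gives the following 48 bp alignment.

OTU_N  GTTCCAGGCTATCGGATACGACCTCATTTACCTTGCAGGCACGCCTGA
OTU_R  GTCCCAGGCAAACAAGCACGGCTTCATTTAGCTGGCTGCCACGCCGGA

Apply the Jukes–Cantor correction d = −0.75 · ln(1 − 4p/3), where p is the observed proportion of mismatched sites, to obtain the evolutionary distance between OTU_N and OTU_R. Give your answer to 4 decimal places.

0.3694

The sequences differ at positions 3 (T/C), 10 (T/A), 12 (T/A), 14 (G/A), 15 (G/A), 16 (A/G), 17 (T/C), 21 (A/G), 23 (C/T), 31 (C/G), 34 (T/G), 37 (A/T), 39 (G/C), 46 (T/G).
p = 14/48 = 0.291667.
d = −0.75 · ln(1 − (4/3)·0.291667) = −0.75 · ln(0.611111) = −0.75 · (-0.492477) = 0.3694.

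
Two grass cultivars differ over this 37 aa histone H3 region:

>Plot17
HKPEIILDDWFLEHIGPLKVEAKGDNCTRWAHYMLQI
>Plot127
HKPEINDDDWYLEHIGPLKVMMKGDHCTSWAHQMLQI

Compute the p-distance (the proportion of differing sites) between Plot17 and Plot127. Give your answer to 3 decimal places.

The sequences differ at positions 6 (I/N), 7 (L/D), 11 (F/Y), 21 (E/M), 22 (A/M), 26 (N/H), 29 (R/S), 33 (Y/Q).
There are 8 differences over 37 sites, so p = 8/37 = 0.216.

0.216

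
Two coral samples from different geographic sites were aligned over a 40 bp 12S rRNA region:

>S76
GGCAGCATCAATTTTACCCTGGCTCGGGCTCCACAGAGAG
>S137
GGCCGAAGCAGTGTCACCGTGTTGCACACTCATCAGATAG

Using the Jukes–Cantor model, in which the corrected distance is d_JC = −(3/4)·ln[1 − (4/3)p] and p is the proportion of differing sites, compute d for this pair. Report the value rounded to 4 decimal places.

Differing sites — 4:A/C; 6:C/A; 8:T/G; 11:A/G; 13:T/G; 15:T/C; 19:C/G; 22:G/T; 23:C/T; 24:T/G; 26:G/A; 27:G/C; 28:G/A; 32:C/A; 33:A/T; 38:G/T.
p = 16/40 = 0.400000.
d = −0.75 · ln(1 − (4/3)·0.400000) = −0.75 · ln(0.466667) = −0.75 · (-0.762139) = 0.5716.

0.5716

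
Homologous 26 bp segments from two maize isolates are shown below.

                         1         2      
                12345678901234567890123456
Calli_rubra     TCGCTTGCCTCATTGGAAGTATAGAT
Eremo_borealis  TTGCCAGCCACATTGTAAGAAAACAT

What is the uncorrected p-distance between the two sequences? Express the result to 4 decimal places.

0.3077

Mismatches occur at site 2 (C→T), site 5 (T→C), site 6 (T→A), site 10 (T→A), site 16 (G→T), site 20 (T→A), site 22 (T→A), site 24 (G→C).
There are 8 differences over 26 sites, so p = 8/26 = 0.3077.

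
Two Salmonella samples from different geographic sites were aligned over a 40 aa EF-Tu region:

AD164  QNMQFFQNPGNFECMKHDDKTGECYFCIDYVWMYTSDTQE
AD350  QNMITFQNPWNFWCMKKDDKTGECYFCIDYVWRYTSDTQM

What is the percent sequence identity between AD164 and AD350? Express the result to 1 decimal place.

82.5%

The sequences differ at positions 4 (Q/I), 5 (F/T), 10 (G/W), 13 (E/W), 17 (H/K), 33 (M/R), 40 (E/M).
33 of the 40 sites match, so the percent identity is 33/40 × 100 = 82.5%.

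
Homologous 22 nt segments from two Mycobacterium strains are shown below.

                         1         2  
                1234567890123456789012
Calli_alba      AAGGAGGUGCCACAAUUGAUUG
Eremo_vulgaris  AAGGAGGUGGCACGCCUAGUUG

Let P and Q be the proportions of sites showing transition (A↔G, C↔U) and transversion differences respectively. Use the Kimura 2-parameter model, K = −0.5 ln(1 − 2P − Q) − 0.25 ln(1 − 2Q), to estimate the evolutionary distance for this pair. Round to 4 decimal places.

0.3532

The sequences differ at positions 10 (C/G, transversion), 14 (A/G, transition), 15 (A/C, transversion), 16 (U/C, transition), 18 (G/A, transition), 19 (A/G, transition).
Of the 6 differences, 4 transitions and 2 transversions over 22 sites: P = 4/22 = 0.181818, Q = 2/22 = 0.090909.
d = −0.5·ln(0.545455) − 0.25·ln(0.818182) = −0.5·(-0.606135) − 0.25·(-0.200670) = 0.3532.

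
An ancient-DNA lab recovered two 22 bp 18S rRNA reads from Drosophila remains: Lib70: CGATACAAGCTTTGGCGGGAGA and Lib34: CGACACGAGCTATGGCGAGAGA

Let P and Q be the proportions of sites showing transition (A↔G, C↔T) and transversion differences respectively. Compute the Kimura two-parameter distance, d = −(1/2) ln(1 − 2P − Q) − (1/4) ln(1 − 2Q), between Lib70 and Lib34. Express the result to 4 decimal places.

0.2153

The sequences differ at positions 4 (T/C, transition), 7 (A/G, transition), 12 (T/A, transversion), 18 (G/A, transition).
Of the 4 differences, 3 transitions and 1 transversion over 22 sites: P = 3/22 = 0.136364, Q = 1/22 = 0.045455.
d = −0.5·ln(0.681817) − 0.25·ln(0.909090) = −0.5·(-0.382994) − 0.25·(-0.095311) = 0.2153.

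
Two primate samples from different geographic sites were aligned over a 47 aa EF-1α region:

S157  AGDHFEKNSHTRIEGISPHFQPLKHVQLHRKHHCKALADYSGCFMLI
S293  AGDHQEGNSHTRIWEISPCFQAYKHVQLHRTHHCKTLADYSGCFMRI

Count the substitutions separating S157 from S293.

Mismatches occur at site 5 (F→Q), site 7 (K→G), site 14 (E→W), site 15 (G→E), site 19 (H→C), site 22 (P→A), site 23 (L→Y), site 31 (K→T), site 36 (A→T), site 46 (L→R).
That gives 10 mismatches out of 47 aligned sites, so the Hamming distance is 10.

10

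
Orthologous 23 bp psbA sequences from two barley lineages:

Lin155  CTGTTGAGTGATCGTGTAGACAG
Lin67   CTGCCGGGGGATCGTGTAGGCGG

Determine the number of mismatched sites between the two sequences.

Differing sites — 4:T/C; 5:T/C; 7:A/G; 9:T/G; 20:A/G; 22:A/G.
That gives 6 mismatches out of 23 aligned sites, so the Hamming distance is 6.

6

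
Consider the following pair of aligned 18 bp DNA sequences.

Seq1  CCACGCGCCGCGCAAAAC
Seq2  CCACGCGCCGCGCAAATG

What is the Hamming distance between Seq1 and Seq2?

The sequences differ at positions 17 (A/T), 18 (C/G).
That gives 2 mismatches out of 18 aligned sites, so the Hamming distance is 2.

2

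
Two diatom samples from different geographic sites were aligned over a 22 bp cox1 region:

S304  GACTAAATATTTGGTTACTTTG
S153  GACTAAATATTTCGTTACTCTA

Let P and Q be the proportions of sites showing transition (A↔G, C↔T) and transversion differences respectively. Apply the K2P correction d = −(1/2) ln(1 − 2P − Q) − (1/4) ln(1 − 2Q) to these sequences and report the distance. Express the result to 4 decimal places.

The sequences differ at positions 13 (G/C, transversion), 20 (T/C, transition), 22 (G/A, transition).
Of the 3 differences, 2 transitions and 1 transversion over 22 sites: P = 2/22 = 0.090909, Q = 1/22 = 0.045455.
d = −0.5·ln(0.772727) − 0.25·ln(0.909090) = −0.5·(-0.257829) − 0.25·(-0.095311) = 0.1527.

0.1527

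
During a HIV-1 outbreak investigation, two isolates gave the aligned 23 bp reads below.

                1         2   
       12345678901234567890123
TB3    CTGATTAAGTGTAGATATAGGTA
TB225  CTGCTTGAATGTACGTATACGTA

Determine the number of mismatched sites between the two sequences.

6

Mismatches occur at site 4 (A→C), site 7 (A→G), site 9 (G→A), site 14 (G→C), site 15 (A→G), site 20 (G→C).
That gives 6 mismatches out of 23 aligned sites, so the Hamming distance is 6.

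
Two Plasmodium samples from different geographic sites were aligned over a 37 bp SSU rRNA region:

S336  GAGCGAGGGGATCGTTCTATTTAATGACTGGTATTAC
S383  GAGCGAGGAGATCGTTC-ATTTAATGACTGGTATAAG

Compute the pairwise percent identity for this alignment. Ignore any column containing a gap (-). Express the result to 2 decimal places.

Excluding the 1 gap column leaves 36 comparable sites.
Differing sites — 9:G/A; 35:T/A; 37:C/G.
33 of the 36 comparable sites match, so the percent identity is 33/36 × 100 = 91.67%.

91.67%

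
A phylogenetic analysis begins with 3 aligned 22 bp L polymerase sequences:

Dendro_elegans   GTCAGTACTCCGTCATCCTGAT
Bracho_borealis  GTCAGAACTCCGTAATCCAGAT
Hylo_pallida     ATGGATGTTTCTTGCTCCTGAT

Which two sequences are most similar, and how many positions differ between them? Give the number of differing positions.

3

Pairwise Hamming distances:
  Dendro_elegans vs Bracho_borealis: 3
  Dendro_elegans vs Hylo_pallida: 10
  Bracho_borealis vs Hylo_pallida: 12
The smallest is 3, between Dendro_elegans and Bracho_borealis.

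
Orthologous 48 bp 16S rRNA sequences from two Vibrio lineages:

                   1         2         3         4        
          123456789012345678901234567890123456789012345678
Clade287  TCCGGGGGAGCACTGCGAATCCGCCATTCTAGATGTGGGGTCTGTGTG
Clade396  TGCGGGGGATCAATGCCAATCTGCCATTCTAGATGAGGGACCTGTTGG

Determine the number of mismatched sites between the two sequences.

Mismatches occur at site 2 (C/G), site 10 (G/T), site 13 (C/A), site 17 (G/C), site 22 (C/T), site 36 (T/A), site 40 (G/A), site 41 (T/C), site 46 (G/T), site 47 (T/G).
That gives 10 mismatches out of 48 aligned sites, so the Hamming distance is 10.

10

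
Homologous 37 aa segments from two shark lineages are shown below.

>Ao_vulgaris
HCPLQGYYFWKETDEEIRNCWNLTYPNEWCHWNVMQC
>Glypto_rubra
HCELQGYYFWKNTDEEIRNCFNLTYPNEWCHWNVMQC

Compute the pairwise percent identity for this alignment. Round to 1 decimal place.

The sequences differ at positions 3 (P/E), 12 (E/N), 21 (W/F).
34 of the 37 sites match, so the percent identity is 34/37 × 100 = 91.9%.

91.9%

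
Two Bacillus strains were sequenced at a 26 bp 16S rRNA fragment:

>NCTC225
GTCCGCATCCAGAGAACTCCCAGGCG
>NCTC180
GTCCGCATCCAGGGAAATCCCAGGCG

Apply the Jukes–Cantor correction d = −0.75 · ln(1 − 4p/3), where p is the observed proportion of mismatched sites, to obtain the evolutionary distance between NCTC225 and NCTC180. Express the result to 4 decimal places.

Mismatches occur at site 13 (A→G), site 17 (C→A).
p = 2/26 = 0.076923.
d = −0.75 · ln(1 − (4/3)·0.076923) = −0.75 · ln(0.897436) = −0.75 · (-0.108213) = 0.0812.

0.0812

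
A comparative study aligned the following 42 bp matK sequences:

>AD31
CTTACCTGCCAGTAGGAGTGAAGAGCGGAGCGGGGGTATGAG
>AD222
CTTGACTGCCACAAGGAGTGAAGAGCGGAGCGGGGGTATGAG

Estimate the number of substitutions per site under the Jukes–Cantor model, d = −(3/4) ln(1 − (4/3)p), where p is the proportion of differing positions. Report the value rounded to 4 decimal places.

Differing sites — 4:A/G; 5:C/A; 12:G/C; 13:T/A.
p = 4/42 = 0.095238.
d = −0.75 · ln(1 − (4/3)·0.095238) = −0.75 · ln(0.873016) = −0.75 · (-0.135801) = 0.1019.

0.1019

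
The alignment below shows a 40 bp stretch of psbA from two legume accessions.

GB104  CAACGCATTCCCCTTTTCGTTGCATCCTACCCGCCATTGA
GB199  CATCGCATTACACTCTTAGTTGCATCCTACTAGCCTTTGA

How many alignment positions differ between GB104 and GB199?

8

Mismatches occur at site 3 (A/T), site 10 (C/A), site 12 (C/A), site 15 (T/C), site 18 (C/A), site 31 (C/T), site 32 (C/A), site 36 (A/T).
That gives 8 mismatches out of 40 aligned sites, so the Hamming distance is 8.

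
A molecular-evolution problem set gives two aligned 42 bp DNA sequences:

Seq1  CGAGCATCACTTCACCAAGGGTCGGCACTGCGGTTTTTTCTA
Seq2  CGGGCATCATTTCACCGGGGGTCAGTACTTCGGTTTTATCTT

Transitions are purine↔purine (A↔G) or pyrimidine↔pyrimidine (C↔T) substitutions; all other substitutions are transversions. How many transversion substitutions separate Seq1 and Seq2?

Differing sites — 3:A/G (Ti); 10:C/T (Ti); 17:A/G (Ti); 18:A/G (Ti); 24:G/A (Ti); 26:C/T (Ti); 30:G/T (Tv); 38:T/A (Tv); 42:A/T (Tv).
Of the 9 differences, 6 transitions and 3 transversions, so the answer is 3.

3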